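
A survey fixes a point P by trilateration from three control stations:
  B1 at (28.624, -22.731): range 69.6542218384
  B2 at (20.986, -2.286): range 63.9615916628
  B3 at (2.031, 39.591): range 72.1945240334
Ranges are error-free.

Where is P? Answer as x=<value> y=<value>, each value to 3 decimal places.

eq1: (x − 28.624)² + (y + 22.731)² = 69.6542218384²
eq2: (x − 20.986)² + (y + 2.286)² = 63.9615916628²
eq3: (x − 2.031)² + (y − 39.591)² = 72.1945240334²
eq2−eq3, eq2−eq1 (x²,y² cancel):
  -37.910·x + 83.754·y = 4.970158
  15.276·x − 40.890·y = 129.768333
det = -37.910·-40.890 − 83.754·15.276 = 270.713796
x = (4.970158·-40.890 − 83.754·129.768333) / 270.713796 = -40.898716
y = (-37.910·129.768333 − 4.970158·15.276) / 270.713796 = -18.452852

x=-40.899 y=-18.453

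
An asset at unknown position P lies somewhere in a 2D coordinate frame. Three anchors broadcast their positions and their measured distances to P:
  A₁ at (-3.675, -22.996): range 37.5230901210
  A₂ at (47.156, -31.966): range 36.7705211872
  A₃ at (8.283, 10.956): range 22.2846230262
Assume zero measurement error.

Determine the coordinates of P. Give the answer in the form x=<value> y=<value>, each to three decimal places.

x=26.916 y=-1.267

eq1: (x + 3.675)² + (y + 22.996)² = 37.5230901210²
eq2: (x − 47.156)² + (y + 31.966)² = 36.7705211872²
eq3: (x − 8.283)² + (y − 10.956)² = 22.2846230262²
eq3−eq1, eq3−eq2 (x²,y² cancel):
  -23.916·x − 67.904·y = -557.698253
  77.746·x − 85.844·y = 2201.404662
det = -23.916·-85.844 − -67.904·77.746 = 7332.309488
x = (-557.698253·-85.844 − -67.904·2201.404662) / 7332.309488 = 26.916380
y = (-23.916·2201.404662 − -557.698253·77.746) / 7332.309488 = -1.266993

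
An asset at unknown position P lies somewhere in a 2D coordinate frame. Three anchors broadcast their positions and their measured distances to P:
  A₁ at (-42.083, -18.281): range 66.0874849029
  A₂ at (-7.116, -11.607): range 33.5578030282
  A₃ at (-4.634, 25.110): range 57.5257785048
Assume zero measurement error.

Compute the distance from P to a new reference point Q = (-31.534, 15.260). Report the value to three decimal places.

68.306

eq1: (x + 42.083)² + (y + 18.281)² = 66.0874849029²
eq2: (x + 7.116)² + (y + 11.607)² = 33.5578030282²
eq3: (x + 4.634)² + (y − 25.110)² = 57.5257785048²
eq1−eq3, eq1−eq2 (x²,y² cancel):
  74.898·x + 86.782·y = -394.847326
  69.934·x + 13.348·y = 1321.615572
det = 74.898·13.348 − 86.782·69.934 = -5069.273884
x = (-394.847326·13.348 − 86.782·1321.615572) / -5069.273884 = 23.664704
y = (74.898·1321.615572 − -394.847326·69.934) / -5069.273884 = -24.973915
|P − Q| = √((23.664704 − -31.534)² + (-24.973915 − 15.260)²) = 68.305672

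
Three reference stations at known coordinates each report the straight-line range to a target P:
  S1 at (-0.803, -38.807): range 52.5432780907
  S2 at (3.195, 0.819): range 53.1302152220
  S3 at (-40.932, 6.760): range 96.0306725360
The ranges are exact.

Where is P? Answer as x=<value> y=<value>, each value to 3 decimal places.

x=49.806 y=-24.681

eq1: (x + 0.803)² + (y + 38.807)² = 52.5432780907²
eq2: (x − 3.195)² + (y − 0.819)² = 53.1302152220²
eq3: (x + 40.932)² + (y − 6.760)² = 96.0306725360²
eq3−eq1, eq3−eq2 (x²,y² cancel):
  80.258·x − 91.134·y = 6246.595829
  88.254·x − 11.882·y = 4688.822860
det = 80.258·-11.882 − -91.134·88.254 = 7089.314480
x = (6246.595829·-11.882 − -91.134·4688.822860) / 7089.314480 = 49.805821
y = (80.258·4688.822860 − 6246.595829·88.254) / 7089.314480 = -24.681022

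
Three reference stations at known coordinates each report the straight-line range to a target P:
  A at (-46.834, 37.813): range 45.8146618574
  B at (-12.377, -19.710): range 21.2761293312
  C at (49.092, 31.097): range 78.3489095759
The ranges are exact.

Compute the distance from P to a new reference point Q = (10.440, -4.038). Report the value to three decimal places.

eq1: (x + 46.834)² + (y − 37.813)² = 45.8146618574²
eq2: (x + 12.377)² + (y + 19.710)² = 21.2761293312²
eq3: (x − 49.092)² + (y − 31.097)² = 78.3489095759²
eq2−eq1, eq2−eq3 (x²,y² cancel):
  -68.914·x + 115.046·y = 1435.262734
  122.938·x + 101.614·y = -2850.504308
det = -68.914·101.614 − 115.046·122.938 = -21146.152344
x = (1435.262734·101.614 − 115.046·-2850.504308) / -21146.152344 = -22.405112
y = (-68.914·-2850.504308 − 1435.262734·122.938) / -21146.152344 = -0.945388
|P − Q| = √((-22.405112 − 10.440)² + (-0.945388 − -4.038)²) = 32.990387

32.990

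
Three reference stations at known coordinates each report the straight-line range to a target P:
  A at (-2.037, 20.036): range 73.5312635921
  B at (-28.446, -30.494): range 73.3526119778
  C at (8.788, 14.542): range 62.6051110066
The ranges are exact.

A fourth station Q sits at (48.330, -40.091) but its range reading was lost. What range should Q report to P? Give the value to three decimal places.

4.958

eq1: (x + 2.037)² + (y − 20.036)² = 73.5312635921²
eq2: (x + 28.446)² + (y + 30.494)² = 73.3526119778²
eq3: (x − 8.788)² + (y − 14.542)² = 62.6051110066²
eq3−eq1, eq3−eq2 (x²,y² cancel):
  -21.650·x + 10.988·y = -1370.554844
  -74.468·x − 90.072·y = -10.845516
det = -21.650·-90.072 − 10.988·-74.468 = 2768.313184
x = (-1370.554844·-90.072 − 10.988·-10.845516) / 2768.313184 = 44.636491
y = (-21.650·-10.845516 − -1370.554844·-74.468) / 2768.313184 = -36.783292
|P − Q| = √((44.636491 − 48.330)² + (-36.783292 − -40.091)²) = 4.958119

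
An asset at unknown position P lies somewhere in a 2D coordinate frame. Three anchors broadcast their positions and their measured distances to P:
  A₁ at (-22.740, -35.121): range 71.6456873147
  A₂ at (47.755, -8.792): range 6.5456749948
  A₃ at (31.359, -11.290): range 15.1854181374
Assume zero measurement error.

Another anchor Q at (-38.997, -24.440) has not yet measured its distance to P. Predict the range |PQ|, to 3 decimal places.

eq1: (x + 22.740)² + (y + 35.121)² = 71.6456873147²
eq2: (x − 47.755)² + (y + 8.792)² = 6.5456749948²
eq3: (x − 31.359)² + (y + 11.290)² = 15.1854181374²
eq2−eq1, eq2−eq3 (x²,y² cancel):
  -140.990·x − 52.658·y = -5697.505698
  -32.792·x − 4.996·y = -1434.739371
det = -140.990·-4.996 − -52.658·-32.792 = -1022.375096
x = (-5697.505698·-4.996 − -52.658·-1434.739371) / -1022.375096 = 46.055276
y = (-140.990·-1434.739371 − -5697.505698·-32.792) / -1022.375096 = -15.113139
|P − Q| = √((46.055276 − -38.997)² + (-15.113139 − -24.440)²) = 85.562141

85.562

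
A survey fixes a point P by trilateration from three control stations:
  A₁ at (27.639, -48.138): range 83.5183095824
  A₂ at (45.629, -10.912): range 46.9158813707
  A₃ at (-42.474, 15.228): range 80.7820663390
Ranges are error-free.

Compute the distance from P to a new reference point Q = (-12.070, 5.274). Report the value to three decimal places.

56.384

eq1: (x − 27.639)² + (y + 48.138)² = 83.5183095824²
eq2: (x − 45.629)² + (y + 10.912)² = 46.9158813707²
eq3: (x + 42.474)² + (y − 15.228)² = 80.7820663390²
eq3−eq2, eq3−eq1 (x²,y² cancel):
  176.206·x − 52.280·y = 4489.787042
  140.226·x − 126.732·y = 595.682912
det = 176.206·-126.732 − -52.280·140.226 = -14999.923512
x = (4489.787042·-126.732 − -52.280·595.682912) / -14999.923512 = 35.857342
y = (176.206·595.682912 − 4489.787042·140.226) / -14999.923512 = 34.974977
|P − Q| = √((35.857342 − -12.070)² + (34.974977 − 5.274)²) = 56.384201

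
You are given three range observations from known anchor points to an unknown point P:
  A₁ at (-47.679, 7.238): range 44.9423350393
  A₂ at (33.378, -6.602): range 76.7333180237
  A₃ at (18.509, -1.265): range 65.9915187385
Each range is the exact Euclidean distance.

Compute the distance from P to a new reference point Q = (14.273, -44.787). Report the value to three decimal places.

52.232

eq1: (x + 47.679)² + (y − 7.238)² = 44.9423350393²
eq2: (x − 33.378)² + (y + 6.602)² = 76.7333180237²
eq3: (x − 18.509)² + (y + 1.265)² = 65.9915187385²
eq1−eq2, eq1−eq3 (x²,y² cancel):
  162.114·x − 27.680·y = -5036.187013
  132.376·x − 17.006·y = -4316.559446
det = 162.114·-17.006 − -27.680·132.376 = 907.256996
x = (-5036.187013·-17.006 − -27.680·-4316.559446) / 907.256996 = -37.295903
y = (162.114·-4316.559446 − -5036.187013·132.376) / 907.256996 = -36.488477
|P − Q| = √((-37.295903 − 14.273)² + (-36.488477 − -44.787)²) = 52.232339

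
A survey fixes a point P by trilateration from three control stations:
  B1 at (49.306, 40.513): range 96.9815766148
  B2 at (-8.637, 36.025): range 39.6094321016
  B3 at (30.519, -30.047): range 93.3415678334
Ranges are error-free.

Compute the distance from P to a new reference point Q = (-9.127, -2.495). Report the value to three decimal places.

45.062

eq1: (x − 49.306)² + (y − 40.513)² = 96.9815766148²
eq2: (x + 8.637)² + (y − 36.025)² = 39.6094321016²
eq3: (x − 30.519)² + (y + 30.047)² = 93.3415678334²
eq1−eq2, eq1−eq3 (x²,y² cancel):
  -115.886·x − 8.976·y = 5136.532680
  -37.574·x − 141.120·y = -1545.375318
det = -115.886·-141.120 − -8.976·-37.574 = 16016.568096
x = (5136.532680·-141.120 − -8.976·-1545.375318) / 16016.568096 = -46.123413
y = (-115.886·-1545.375318 − 5136.532680·-37.574) / 16016.568096 = 23.231409
|P − Q| = √((-46.123413 − -9.127)² + (23.231409 − -2.495)²) = 45.061987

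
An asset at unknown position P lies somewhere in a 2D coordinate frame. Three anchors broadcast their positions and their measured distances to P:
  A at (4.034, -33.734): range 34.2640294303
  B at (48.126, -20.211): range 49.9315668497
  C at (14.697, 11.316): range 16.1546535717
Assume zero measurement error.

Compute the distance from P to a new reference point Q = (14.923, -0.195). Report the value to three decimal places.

eq1: (x − 4.034)² + (y + 33.734)² = 34.2640294303²
eq2: (x − 48.126)² + (y + 20.211)² = 49.9315668497²
eq3: (x − 14.697)² + (y − 11.316)² = 16.1546535717²
eq3−eq1, eq3−eq2 (x²,y² cancel):
  -21.326·x − 90.100·y = -102.848634
  66.858·x − 63.054·y = 148.354196
det = -21.326·-63.054 − -90.100·66.858 = 7368.595404
x = (-102.848634·-63.054 − -90.100·148.354196) / 7368.595404 = 2.694100
y = (-21.326·148.354196 − -102.848634·66.858) / 7368.595404 = 0.503821
|P − Q| = √((2.694100 − 14.923)² + (0.503821 − -0.195)²) = 12.248851

12.249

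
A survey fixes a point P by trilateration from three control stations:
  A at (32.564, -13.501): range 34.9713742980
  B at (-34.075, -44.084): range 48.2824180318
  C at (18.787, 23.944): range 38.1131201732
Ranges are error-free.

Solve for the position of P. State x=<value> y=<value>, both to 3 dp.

eq1: (x − 32.564)² + (y + 13.501)² = 34.9713742980²
eq2: (x + 34.075)² + (y + 44.084)² = 48.2824180318²
eq3: (x − 18.787)² + (y − 23.944)² = 38.1131201732²
eq1−eq2, eq1−eq3 (x²,y² cancel):
  -133.278·x − 61.166·y = 753.618713
  -27.554·x + 74.890·y = -546.037501
det = -133.278·74.890 − -61.166·-27.554 = -11666.557384
x = (753.618713·74.890 − -61.166·-546.037501) / -11666.557384 = -1.974839
y = (-133.278·-546.037501 − 753.618713·-27.554) / -11666.557384 = -8.017789

x=-1.975 y=-8.018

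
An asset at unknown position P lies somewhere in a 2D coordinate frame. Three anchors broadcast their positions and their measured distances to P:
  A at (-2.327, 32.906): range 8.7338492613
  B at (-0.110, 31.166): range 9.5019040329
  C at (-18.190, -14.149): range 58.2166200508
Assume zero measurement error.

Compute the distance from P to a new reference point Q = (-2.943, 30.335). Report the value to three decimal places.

eq1: (x + 2.327)² + (y − 32.906)² = 8.7338492613²
eq2: (x + 0.110)² + (y − 31.166)² = 9.5019040329²
eq3: (x + 18.190)² + (y + 14.149)² = 58.2166200508²
eq2−eq3, eq2−eq1 (x²,y² cancel):
  -36.160·x − 90.630·y = -3739.150025
  -4.434·x + 3.480·y = 130.894166
det = -36.160·3.480 − -90.630·-4.434 = -527.690220
x = (-3739.150025·3.480 − -90.630·130.894166) / -527.690220 = 2.177990
y = (-36.160·130.894166 − -3739.150025·-4.434) / -527.690220 = 40.388325
|P − Q| = √((2.177990 − -2.943)² + (40.388325 − 30.335)²) = 11.282459

11.282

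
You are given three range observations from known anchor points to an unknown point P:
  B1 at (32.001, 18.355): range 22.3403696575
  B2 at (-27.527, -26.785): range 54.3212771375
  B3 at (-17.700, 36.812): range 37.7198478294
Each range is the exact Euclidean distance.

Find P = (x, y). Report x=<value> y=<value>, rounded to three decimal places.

eq1: (x − 32.001)² + (y − 18.355)² = 22.3403696575²
eq2: (x + 27.527)² + (y + 26.785)² = 54.3212771375²
eq3: (x + 17.700)² + (y − 36.812)² = 37.7198478294²
eq3−eq1, eq3−eq2 (x²,y² cancel):
  99.402·x − 36.914·y = 616.251486
  -19.654·x − 127.194·y = -1721.255620
det = 99.402·-127.194 − -36.914·-19.654 = -13368.845744
x = (616.251486·-127.194 − -36.914·-1721.255620) / -13368.845744 = 10.615869
y = (99.402·-1721.255620 − 616.251486·-19.654) / -13368.845744 = 11.892159

x=10.616 y=11.892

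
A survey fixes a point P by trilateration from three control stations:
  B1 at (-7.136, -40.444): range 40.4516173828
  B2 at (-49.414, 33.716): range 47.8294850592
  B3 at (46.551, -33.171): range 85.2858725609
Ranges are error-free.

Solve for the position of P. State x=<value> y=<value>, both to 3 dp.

x=-36.124 y=-12.230

eq1: (x + 7.136)² + (y + 40.444)² = 40.4516173828²
eq2: (x + 49.414)² + (y − 33.716)² = 47.8294850592²
eq3: (x − 46.551)² + (y + 33.171)² = 85.2858725609²
eq3−eq2, eq3−eq1 (x²,y² cancel):
  -191.930·x + 133.774·y = 5297.221627
  -107.374·x − 14.546·y = 4056.675500
det = -191.930·-14.546 − 133.774·-107.374 = 17155.663256
x = (5297.221627·-14.546 − 133.774·4056.675500) / 17155.663256 = -36.123995
y = (-191.930·4056.675500 − 5297.221627·-107.374) / 17155.663256 = -12.230005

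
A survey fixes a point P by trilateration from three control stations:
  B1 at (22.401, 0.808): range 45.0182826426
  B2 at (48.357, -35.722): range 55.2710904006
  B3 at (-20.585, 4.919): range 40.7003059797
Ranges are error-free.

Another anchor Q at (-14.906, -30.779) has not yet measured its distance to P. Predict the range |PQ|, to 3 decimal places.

eq1: (x − 22.401)² + (y − 0.808)² = 45.0182826426²
eq2: (x − 48.357)² + (y + 35.722)² = 55.2710904006²
eq3: (x + 20.585)² + (y − 4.919)² = 40.7003059797²
eq2−eq3, eq2−eq1 (x²,y² cancel):
  -137.884·x + 81.282·y = -1768.143420
  -51.912·x + 73.060·y = -2083.755406
det = -137.884·73.060 − 81.282·-51.912 = -5854.293856
x = (-1768.143420·73.060 − 81.282·-2083.755406) / -5854.293856 = -6.865260
y = (-137.884·-2083.755406 − -1768.143420·-51.912) / -5854.293856 = -33.399189
|P − Q| = √((-6.865260 − -14.906)² + (-33.399189 − -30.779)²) = 8.456884

8.457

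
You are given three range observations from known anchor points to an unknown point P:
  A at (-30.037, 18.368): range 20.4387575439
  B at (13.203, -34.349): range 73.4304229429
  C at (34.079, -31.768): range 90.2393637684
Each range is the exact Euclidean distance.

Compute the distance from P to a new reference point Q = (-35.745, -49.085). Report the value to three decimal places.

eq1: (x + 30.037)² + (y − 18.368)² = 20.4387575439²
eq2: (x − 13.203)² + (y + 34.349)² = 73.4304229429²
eq3: (x − 34.079)² + (y + 31.768)² = 90.2393637684²
eq3−eq2, eq3−eq1 (x²,y² cancel):
  -41.752·x − 5.162·y = 1934.704705
  -128.232·x + 100.272·y = 6794.420691
det = -41.752·100.272 − -5.162·-128.232 = -4848.490128
x = (1934.704705·100.272 − -5.162·6794.420691) / -4848.490128 = -47.245535
y = (-41.752·6794.420691 − 1934.704705·-128.232) / -4848.490128 = 7.340347
|P − Q| = √((-47.245535 − -35.745)² + (7.340347 − -49.085)²) = 57.585433

57.585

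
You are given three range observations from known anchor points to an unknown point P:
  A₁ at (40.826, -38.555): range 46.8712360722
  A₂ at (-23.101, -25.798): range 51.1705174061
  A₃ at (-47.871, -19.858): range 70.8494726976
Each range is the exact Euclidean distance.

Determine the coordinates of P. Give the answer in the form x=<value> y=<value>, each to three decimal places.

x=19.183 y=3.020

eq1: (x − 40.826)² + (y + 38.555)² = 46.8712360722²
eq2: (x + 23.101)² + (y + 25.798)² = 51.1705174061²
eq3: (x + 47.871)² + (y + 19.858)² = 70.8494726976²
eq3−eq2, eq3−eq1 (x²,y² cancel):
  49.540·x − 11.880·y = 914.446130
  177.394·x − 37.394·y = 3290.012507
det = 49.540·-37.394 − -11.880·177.394 = 254.941960
x = (914.446130·-37.394 − -11.880·3290.012507) / 254.941960 = 19.182994
y = (49.540·3290.012507 − 914.446130·177.394) / 254.941960 = 3.020149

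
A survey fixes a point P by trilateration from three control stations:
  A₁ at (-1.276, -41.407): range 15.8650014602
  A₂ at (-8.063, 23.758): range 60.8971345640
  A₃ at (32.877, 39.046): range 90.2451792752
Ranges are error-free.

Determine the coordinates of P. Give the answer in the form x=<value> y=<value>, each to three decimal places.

x=-16.385 y=-36.568

eq1: (x + 1.276)² + (y + 41.407)² = 15.8650014602²
eq2: (x + 8.063)² + (y − 23.758)² = 60.8971345640²
eq3: (x − 32.877)² + (y − 39.046)² = 90.2451792752²
eq1−eq2, eq1−eq3 (x²,y² cancel):
  -13.574·x + 130.330·y = -4543.476019
  68.306·x + 160.906·y = -7003.174691
det = -13.574·160.906 − 130.330·68.306 = -11086.459024
x = (-4543.476019·160.906 − 130.330·-7003.174691) / -11086.459024 = -16.384962
y = (-13.574·-7003.174691 − -4543.476019·68.306) / -11086.459024 = -36.567832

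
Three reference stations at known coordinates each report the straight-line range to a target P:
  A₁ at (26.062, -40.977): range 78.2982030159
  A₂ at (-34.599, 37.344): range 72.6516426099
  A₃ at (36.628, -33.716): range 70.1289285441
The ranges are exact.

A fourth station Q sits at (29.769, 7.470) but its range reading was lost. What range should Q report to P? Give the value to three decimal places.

eq1: (x − 26.062)² + (y + 40.977)² = 78.2982030159²
eq2: (x + 34.599)² + (y − 37.344)² = 72.6516426099²
eq3: (x − 36.628)² + (y + 33.716)² = 70.1289285441²
eq2−eq1, eq2−eq3 (x²,y² cancel):
  121.322·x − 156.642·y = -1085.670186
  142.454·x − 142.120·y = 246.908458
det = 121.322·-142.120 − -156.642·142.454 = 5071.996828
x = (-1085.670186·-142.120 − -156.642·246.908458) / 5071.996828 = 38.046491
y = (121.322·246.908458 − -1085.670186·142.454) / 5071.996828 = 36.398581
|P − Q| = √((38.046491 − 29.769)² + (36.398581 − 7.470)²) = 30.089528

30.090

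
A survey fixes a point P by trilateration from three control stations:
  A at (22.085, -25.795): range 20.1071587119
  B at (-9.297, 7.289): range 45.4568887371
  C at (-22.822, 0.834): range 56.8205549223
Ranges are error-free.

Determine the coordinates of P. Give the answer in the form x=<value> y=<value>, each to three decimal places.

x=33.141 y=-9.000

eq1: (x − 22.085)² + (y + 25.795)² = 20.1071587119²
eq2: (x + 9.297)² + (y − 7.289)² = 45.4568887371²
eq3: (x + 22.822)² + (y − 0.834)² = 56.8205549223²
eq3−eq1, eq3−eq2 (x²,y² cancel):
  89.814·x − 53.258·y = 3455.867640
  27.050·x + 12.910·y = 780.271218
det = 89.814·12.910 − -53.258·27.050 = 2600.127640
x = (3455.867640·12.910 − -53.258·780.271218) / 2600.127640 = 33.141041
y = (89.814·780.271218 − 3455.867640·27.050) / 2600.127640 = -9.000304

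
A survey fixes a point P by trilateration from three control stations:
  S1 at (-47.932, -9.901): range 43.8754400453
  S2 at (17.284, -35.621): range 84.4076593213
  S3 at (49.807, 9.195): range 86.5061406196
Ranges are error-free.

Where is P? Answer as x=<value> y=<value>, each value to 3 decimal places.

x=-33.743 y=31.617

eq1: (x + 47.932)² + (y + 9.901)² = 43.8754400453²
eq2: (x − 17.284)² + (y + 35.621)² = 84.4076593213²
eq3: (x − 49.807)² + (y − 9.195)² = 86.5061406196²
eq3−eq1, eq3−eq2 (x²,y² cancel):
  -195.478·x − 38.192·y = 5388.479277
  -65.046·x − 89.632·y = -639.033564
det = -195.478·-89.632 − -38.192·-65.046 = 15036.847264
x = (5388.479277·-89.632 − -38.192·-639.033564) / 15036.847264 = -33.742854
y = (-195.478·-639.033564 − 5388.479277·-65.046) / 15036.847264 = 31.616736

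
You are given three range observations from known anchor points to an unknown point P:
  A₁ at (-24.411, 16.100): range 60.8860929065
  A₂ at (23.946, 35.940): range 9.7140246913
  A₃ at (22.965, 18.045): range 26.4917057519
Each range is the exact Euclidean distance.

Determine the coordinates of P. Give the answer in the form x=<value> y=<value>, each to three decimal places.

x=29.905 y=43.612

eq1: (x + 24.411)² + (y − 16.100)² = 60.8860929065²
eq2: (x − 23.946)² + (y − 35.940)² = 9.7140246913²
eq3: (x − 22.965)² + (y − 18.045)² = 26.4917057519²
eq1−eq3, eq1−eq2 (x²,y² cancel):
  94.752·x + 3.890·y = 3003.212165
  96.714·x + 39.680·y = 4622.741629
det = 94.752·39.680 − 3.890·96.714 = 3383.541900
x = (3003.212165·39.680 − 3.890·4622.741629) / 3383.541900 = 29.905051
y = (94.752·4622.741629 − 3003.212165·96.714) / 3383.541900 = 43.611505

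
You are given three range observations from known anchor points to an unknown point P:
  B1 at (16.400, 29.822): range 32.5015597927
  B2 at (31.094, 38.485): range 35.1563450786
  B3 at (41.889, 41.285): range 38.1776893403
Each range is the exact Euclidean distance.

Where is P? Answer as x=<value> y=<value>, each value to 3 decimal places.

x=35.635 y=3.623

eq1: (x − 16.400)² + (y − 29.822)² = 32.5015597927²
eq2: (x − 31.094)² + (y − 38.485)² = 35.1563450786²
eq3: (x − 41.889)² + (y − 41.285)² = 38.1776893403²
eq3−eq1, eq3−eq2 (x²,y² cancel):
  -50.978·x − 22.926·y = -1899.643288
  -21.590·x − 5.600·y = -789.640121
det = -50.978·-5.600 − -22.926·-21.590 = -209.495540
x = (-1899.643288·-5.600 − -22.926·-789.640121) / -209.495540 = 35.634587
y = (-50.978·-789.640121 − -1899.643288·-21.590) / -209.495540 = 3.623106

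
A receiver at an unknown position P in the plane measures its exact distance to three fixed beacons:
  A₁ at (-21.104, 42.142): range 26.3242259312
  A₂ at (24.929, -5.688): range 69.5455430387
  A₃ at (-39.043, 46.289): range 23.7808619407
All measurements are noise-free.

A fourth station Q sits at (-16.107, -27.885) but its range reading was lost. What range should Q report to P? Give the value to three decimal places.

55.206

eq1: (x + 21.104)² + (y − 42.142)² = 26.3242259312²
eq2: (x − 24.929)² + (y + 5.688)² = 69.5455430387²
eq3: (x + 39.043)² + (y − 46.289)² = 23.7808619407²
eq1−eq2, eq1−eq3 (x²,y² cancel):
  92.066·x − 95.660·y = -5711.136281
  -35.878·x + 8.294·y = 1573.135866
det = 92.066·8.294 − -95.660·-35.878 = -2668.494076
x = (-5711.136281·8.294 − -95.660·1573.135866) / -2668.494076 = -38.642774
y = (92.066·1573.135866 − -5711.136281·-35.878) / -2668.494076 = 22.511506
|P − Q| = √((-38.642774 − -16.107)² + (22.511506 − -27.885)²) = 55.205697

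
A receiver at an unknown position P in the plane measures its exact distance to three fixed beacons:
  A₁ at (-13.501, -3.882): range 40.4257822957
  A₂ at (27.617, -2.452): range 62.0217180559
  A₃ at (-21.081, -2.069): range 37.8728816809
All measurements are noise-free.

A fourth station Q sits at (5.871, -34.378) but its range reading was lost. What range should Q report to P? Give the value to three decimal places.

75.222

eq1: (x + 13.501)² + (y + 3.882)² = 40.4257822957²
eq2: (x − 27.617)² + (y + 2.452)² = 62.0217180559²
eq3: (x + 21.081)² + (y + 2.069)² = 37.8728816809²
eq3−eq1, eq3−eq2 (x²,y² cancel):
  15.160·x − 3.626·y = -451.231104
  97.396·x − 0.766·y = -2092.316673
det = 15.160·-0.766 − -3.626·97.396 = 341.545336
x = (-451.231104·-0.766 − -3.626·-2092.316673) / 341.545336 = -21.200984
y = (15.160·-2092.316673 − -451.231104·97.396) / 341.545336 = 35.803692
|P − Q| = √((-21.200984 − 5.871)² + (35.803692 − -34.378)²) = 75.222086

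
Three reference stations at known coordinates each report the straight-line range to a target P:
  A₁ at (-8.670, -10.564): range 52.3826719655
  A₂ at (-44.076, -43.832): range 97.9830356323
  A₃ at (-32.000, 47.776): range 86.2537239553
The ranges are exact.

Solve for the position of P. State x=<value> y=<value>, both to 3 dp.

x=41.863 y=3.234

eq1: (x + 8.670)² + (y + 10.564)² = 52.3826719655²
eq2: (x + 44.076)² + (y + 43.832)² = 97.9830356323²
eq3: (x + 32.000)² + (y − 47.776)² = 86.2537239553²
eq2−eq3, eq2−eq1 (x²,y² cancel):
  24.152·x + 183.216·y = 1603.578552
  70.812·x + 66.536·y = 3179.559945
det = 24.152·66.536 − 183.216·70.812 = -11366.913920
x = (1603.578552·66.536 − 183.216·3179.559945) / -11366.913920 = 41.862774
y = (24.152·3179.559945 − 1603.578552·70.812) / -11366.913920 = 3.233936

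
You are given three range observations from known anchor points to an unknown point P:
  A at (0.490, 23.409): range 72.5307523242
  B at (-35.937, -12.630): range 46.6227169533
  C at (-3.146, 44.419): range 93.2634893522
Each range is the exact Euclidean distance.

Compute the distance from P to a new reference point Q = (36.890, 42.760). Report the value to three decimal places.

eq1: (x − 0.490)² + (y − 23.409)² = 72.5307523242²
eq2: (x + 35.937)² + (y + 12.630)² = 46.6227169533²
eq3: (x + 3.146)² + (y − 44.419)² = 93.2634893522²
eq1−eq2, eq1−eq3 (x²,y² cancel):
  -72.854·x − 72.078·y = 3989.795785
  -7.272·x + 42.020·y = -2002.644917
det = -72.854·42.020 − -72.078·-7.272 = -3585.476296
x = (3989.795785·42.020 − -72.078·-2002.644917) / -3585.476296 = -6.499716
y = (-72.854·-2002.644917 − 3989.795785·-7.272) / -3585.476296 = -48.784171
|P − Q| = √((-6.499716 − 36.890)² + (-48.784171 − 42.760)²) = 101.306479

101.306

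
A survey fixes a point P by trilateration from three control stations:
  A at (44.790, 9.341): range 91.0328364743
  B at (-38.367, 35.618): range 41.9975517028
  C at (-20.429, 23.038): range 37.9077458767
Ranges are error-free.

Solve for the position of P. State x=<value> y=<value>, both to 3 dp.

eq1: (x − 44.790)² + (y − 9.341)² = 91.0328364743²
eq2: (x + 38.367)² + (y − 35.618)² = 41.9975517028²
eq3: (x + 20.429)² + (y − 23.038)² = 37.9077458767²
eq1−eq2, eq1−eq3 (x²,y² cancel):
  -166.314·x + 52.554·y = 7170.453200
  -130.438·x + 27.394·y = 5704.675223
det = -166.314·27.394 − 52.554·-130.438 = 2299.032936
x = (7170.453200·27.394 − 52.554·5704.675223) / 2299.032936 = -44.965039
y = (-166.314·5704.675223 − 7170.453200·-130.438) / 2299.032936 = -5.858020

x=-44.965 y=-5.858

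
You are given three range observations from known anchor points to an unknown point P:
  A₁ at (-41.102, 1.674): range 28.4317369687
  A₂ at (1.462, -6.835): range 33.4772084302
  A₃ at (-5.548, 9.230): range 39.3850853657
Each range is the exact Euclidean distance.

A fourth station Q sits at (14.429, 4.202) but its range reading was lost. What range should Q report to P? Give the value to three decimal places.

eq1: (x + 41.102)² + (y − 1.674)² = 28.4317369687²
eq2: (x − 1.462)² + (y + 6.835)² = 33.4772084302²
eq3: (x + 5.548)² + (y − 9.230)² = 39.3850853657²
eq2−eq3, eq2−eq1 (x²,y² cancel):
  -14.020·x + 32.130·y = -363.342930
  -85.128·x + 17.018·y = 1955.681828
det = -14.020·17.018 − 32.130·-85.128 = 2496.570280
x = (-363.342930·17.018 − 32.130·1955.681828) / 2496.570280 = -27.645698
y = (-14.020·1955.681828 − -363.342930·-85.128) / 2496.570280 = -23.371790
|P − Q| = √((-27.645698 − 14.429)² + (-23.371790 − 4.202)²) = 50.305010

50.305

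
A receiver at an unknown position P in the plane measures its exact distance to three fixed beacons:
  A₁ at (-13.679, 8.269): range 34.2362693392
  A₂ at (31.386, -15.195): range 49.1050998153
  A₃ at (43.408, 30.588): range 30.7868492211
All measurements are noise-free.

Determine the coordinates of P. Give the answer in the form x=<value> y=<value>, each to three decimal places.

x=12.624 y=30.184

eq1: (x + 13.679)² + (y − 8.269)² = 34.2362693392²
eq2: (x − 31.386)² + (y + 15.195)² = 49.1050998153²
eq3: (x − 43.408)² + (y − 30.588)² = 30.7868492211²
eq3−eq1, eq3−eq2 (x²,y² cancel):
  -114.174·x − 44.638·y = -2788.680859
  -24.044·x − 91.566·y = -3067.391930
det = -114.174·-91.566 − -44.638·-24.044 = 9381.180412
x = (-2788.680859·-91.566 − -44.638·-3067.391930) / 9381.180412 = 12.623796
y = (-114.174·-3067.391930 − -2788.680859·-24.044) / 9381.180412 = 30.184407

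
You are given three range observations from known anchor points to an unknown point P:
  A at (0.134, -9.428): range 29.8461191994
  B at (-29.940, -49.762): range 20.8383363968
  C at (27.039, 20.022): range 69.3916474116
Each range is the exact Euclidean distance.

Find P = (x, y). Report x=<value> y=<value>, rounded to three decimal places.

x=-15.196 y=-35.036

eq1: (x − 0.134)² + (y + 9.428)² = 29.8461191994²
eq2: (x + 29.940)² + (y + 49.762)² = 20.8383363968²
eq3: (x − 27.039)² + (y − 20.022)² = 69.3916474116²
eq2−eq3, eq2−eq1 (x²,y² cancel):
  113.958·x + 139.568·y = -6621.636706
  60.148·x + 80.668·y = -3740.309671
det = 113.958·80.668 − 139.568·60.148 = 798.027880
x = (-6621.636706·80.668 − 139.568·-3740.309671) / 798.027880 = -15.195772
y = (113.958·-3740.309671 − -6621.636706·60.148) / 798.027880 = -35.036376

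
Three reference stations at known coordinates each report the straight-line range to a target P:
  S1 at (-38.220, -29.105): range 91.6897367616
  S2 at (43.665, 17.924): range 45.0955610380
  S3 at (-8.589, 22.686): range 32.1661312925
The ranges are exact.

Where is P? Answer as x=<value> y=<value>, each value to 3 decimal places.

x=10.552 y=48.537

eq1: (x + 38.220)² + (y + 29.105)² = 91.6897367616²
eq2: (x − 43.665)² + (y − 17.924)² = 45.0955610380²
eq3: (x + 8.589)² + (y − 22.686)² = 32.1661312925²
eq1−eq2, eq1−eq3 (x²,y² cancel):
  163.770·x + 94.058·y = 6293.430778
  59.262·x + 103.582·y = 5652.903917
det = 163.770·103.582 − 94.058·59.262 = 11389.558944
x = (6293.430778·103.582 − 94.058·5652.903917) / 11389.558944 = 10.552236
y = (163.770·5652.903917 − 6293.430778·59.262) / 11389.558944 = 48.536979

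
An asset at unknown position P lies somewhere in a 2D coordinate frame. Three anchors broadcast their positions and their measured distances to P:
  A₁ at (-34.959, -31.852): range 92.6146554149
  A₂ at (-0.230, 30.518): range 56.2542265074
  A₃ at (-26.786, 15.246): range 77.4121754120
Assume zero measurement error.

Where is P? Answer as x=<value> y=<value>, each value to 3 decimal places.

x=49.960 y=5.111

eq1: (x + 34.959)² + (y + 31.852)² = 92.6146554149²
eq2: (x + 0.230)² + (y − 30.518)² = 56.2542265074²
eq3: (x + 26.786)² + (y − 15.246)² = 77.4121754120²
eq1−eq2, eq1−eq3 (x²,y² cancel):
  69.458·x + 124.740·y = 4107.656037
  16.346·x + 94.196·y = 1298.078223
det = 69.458·94.196 − 124.740·16.346 = 4503.665728
x = (4107.656037·94.196 − 124.740·1298.078223) / 4503.665728 = 49.959856
y = (69.458·1298.078223 − 4107.656037·16.346) / 4503.665728 = 5.110986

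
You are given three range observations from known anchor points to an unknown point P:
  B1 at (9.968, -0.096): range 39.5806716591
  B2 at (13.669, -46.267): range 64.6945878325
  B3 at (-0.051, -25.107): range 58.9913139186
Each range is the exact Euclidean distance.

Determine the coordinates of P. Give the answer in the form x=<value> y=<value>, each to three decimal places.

x=48.684 y=8.133

eq1: (x − 9.968)² + (y + 0.096)² = 39.5806716591²
eq2: (x − 13.669)² + (y + 46.267)² = 64.6945878325²
eq3: (x + 0.051)² + (y + 25.107)² = 58.9913139186²
eq2−eq1, eq2−eq3 (x²,y² cancel):
  -7.402·x + 92.342·y = 390.653516
  -27.440·x + 42.320·y = -991.698223
det = -7.402·42.320 − 92.342·-27.440 = 2220.611840
x = (390.653516·42.320 − 92.342·-991.698223) / 2220.611840 = 48.683814
y = (-7.402·-991.698223 − 390.653516·-27.440) / 2220.611840 = 8.132931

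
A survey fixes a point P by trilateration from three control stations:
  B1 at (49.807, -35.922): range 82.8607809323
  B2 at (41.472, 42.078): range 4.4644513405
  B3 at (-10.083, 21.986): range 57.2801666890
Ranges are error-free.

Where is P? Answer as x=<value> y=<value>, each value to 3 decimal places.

eq1: (x − 49.807)² + (y + 35.922)² = 82.8607809323²
eq2: (x − 41.472)² + (y − 42.078)² = 4.4644513405²
eq3: (x + 10.083)² + (y − 21.986)² = 57.2801666890²
eq3−eq2, eq3−eq1 (x²,y² cancel):
  103.110·x + 40.184·y = 6166.519953
  119.780·x − 115.816·y = -398.815273
det = 103.110·-115.816 − 40.184·119.780 = -16755.027280
x = (6166.519953·-115.816 − 40.184·-398.815273) / -16755.027280 = 41.668430
y = (103.110·-398.815273 − 6166.519953·119.780) / -16755.027280 = 46.538128

x=41.668 y=46.538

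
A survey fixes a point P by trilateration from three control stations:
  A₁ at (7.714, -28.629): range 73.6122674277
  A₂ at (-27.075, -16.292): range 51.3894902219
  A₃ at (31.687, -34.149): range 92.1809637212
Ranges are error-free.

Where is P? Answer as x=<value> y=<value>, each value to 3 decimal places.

eq1: (x − 7.714)² + (y + 28.629)² = 73.6122674277²
eq2: (x + 27.075)² + (y + 16.292)² = 51.3894902219²
eq3: (x − 31.687)² + (y + 34.149)² = 92.1809637212²
eq3−eq2, eq3−eq1 (x²,y² cancel):
  -117.524·x + 35.714·y = 4684.715086
  -47.946·x + 11.040·y = 1787.469424
det = -117.524·11.040 − 35.714·-47.946 = 414.878484
x = (4684.715086·11.040 − 35.714·1787.469424) / 414.878484 = -29.209585
y = (-117.524·1787.469424 − 4684.715086·-47.946) / 414.878484 = 35.053139

x=-29.210 y=35.053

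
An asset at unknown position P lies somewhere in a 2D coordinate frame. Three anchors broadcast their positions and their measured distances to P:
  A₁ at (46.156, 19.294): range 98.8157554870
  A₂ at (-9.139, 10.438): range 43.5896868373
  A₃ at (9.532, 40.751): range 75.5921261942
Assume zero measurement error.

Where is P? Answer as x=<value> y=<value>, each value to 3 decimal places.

x=-49.112 y=-6.947

eq1: (x − 46.156)² + (y − 19.294)² = 98.8157554870²
eq2: (x + 9.139)² + (y − 10.438)² = 43.5896868373²
eq3: (x − 9.532)² + (y − 40.751)² = 75.5921261942²
eq2−eq3, eq2−eq1 (x²,y² cancel):
  37.342·x + 60.626·y = -2255.078884
  110.590·x + 17.712·y = -5554.331127
det = 37.342·17.712 − 60.626·110.590 = -6043.227836
x = (-2255.078884·17.712 − 60.626·-5554.331127) / -6043.227836 = -49.111986
y = (37.342·-5554.331127 − -2255.078884·110.590) / -6043.227836 = -6.946510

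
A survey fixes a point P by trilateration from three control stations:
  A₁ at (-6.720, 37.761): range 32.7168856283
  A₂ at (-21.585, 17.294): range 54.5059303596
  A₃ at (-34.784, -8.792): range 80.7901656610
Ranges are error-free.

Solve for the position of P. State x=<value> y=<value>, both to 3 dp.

eq1: (x + 6.720)² + (y − 37.761)² = 32.7168856283²
eq2: (x + 21.585)² + (y − 17.294)² = 54.5059303596²
eq3: (x + 34.784)² + (y + 8.792)² = 80.7901656610²
eq2−eq3, eq2−eq1 (x²,y² cancel):
  -26.398·x − 52.172·y = -3033.923164
  29.730·x + 40.934·y = 2606.558699
det = -26.398·40.934 − -52.172·29.730 = 470.497828
x = (-3033.923164·40.934 − -52.172·2606.558699) / 470.497828 = 25.077203
y = (-26.398·2606.558699 − -3033.923164·29.730) / 470.497828 = 45.463757

x=25.077 y=45.464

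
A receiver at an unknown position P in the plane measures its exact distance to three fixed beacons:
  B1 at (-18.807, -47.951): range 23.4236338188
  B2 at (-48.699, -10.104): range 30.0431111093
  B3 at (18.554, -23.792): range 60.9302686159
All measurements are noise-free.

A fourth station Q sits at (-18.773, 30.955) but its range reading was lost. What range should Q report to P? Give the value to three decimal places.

73.229

eq1: (x + 18.807)² + (y + 47.951)² = 23.4236338188²
eq2: (x + 48.699)² + (y + 10.104)² = 30.0431111093²
eq3: (x − 18.554)² + (y + 23.792)² = 60.9302686159²
eq1−eq3, eq1−eq2 (x²,y² cancel):
  74.722·x + 48.318·y = -4906.522482
  -59.784·x + 75.694·y = -533.240137
det = 74.722·75.694 − 48.318·-59.784 = 8544.650380
x = (-4906.522482·75.694 − 48.318·-533.240137) / 8544.650380 = -40.449779
y = (74.722·-533.240137 − -4906.522482·-59.784) / 8544.650380 = -38.992386
|P − Q| = √((-40.449779 − -18.773)² + (-38.992386 − 30.955)²) = 73.229226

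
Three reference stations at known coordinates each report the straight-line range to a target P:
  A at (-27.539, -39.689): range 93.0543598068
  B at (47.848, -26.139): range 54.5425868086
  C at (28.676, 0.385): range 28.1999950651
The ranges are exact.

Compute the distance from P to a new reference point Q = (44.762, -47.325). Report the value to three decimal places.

eq1: (x + 27.539)² + (y + 39.689)² = 93.0543598068²
eq2: (x − 47.848)² + (y + 26.139)² = 54.5425868086²
eq3: (x − 28.676)² + (y − 0.385)² = 28.1999950651²
eq1−eq2, eq1−eq3 (x²,y² cancel):
  150.774·x + 27.100·y = 6323.285286
  112.430·x + 80.148·y = 6352.722116
det = 150.774·80.148 − 27.100·112.430 = 9037.381552
x = (6323.285286·80.148 − 27.100·6352.722116) / 9037.381552 = 37.028413
y = (150.774·6352.722116 − 6323.285286·112.430) / 9037.381552 = 27.319679
|P − Q| = √((37.028413 − 44.762)² + (27.319679 − -47.325)²) = 75.044230

75.044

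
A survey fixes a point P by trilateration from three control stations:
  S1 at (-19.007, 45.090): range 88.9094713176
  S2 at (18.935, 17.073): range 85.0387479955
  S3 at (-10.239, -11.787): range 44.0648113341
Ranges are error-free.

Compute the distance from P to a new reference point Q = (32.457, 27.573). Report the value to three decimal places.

eq1: (x + 19.007)² + (y − 45.090)² = 88.9094713176²
eq2: (x − 18.935)² + (y − 17.073)² = 85.0387479955²
eq3: (x + 10.239)² + (y + 11.787)² = 44.0648113341²
eq3−eq2, eq3−eq1 (x²,y² cancel):
  58.348·x + 57.720·y = -4883.629999
  -17.536·x + 113.754·y = -3812.582833
det = 58.348·113.754 − 57.720·-17.536 = 7649.496312
x = (-4883.629999·113.754 − 57.720·-3812.582833) / 7649.496312 = -43.855197
y = (58.348·-3812.582833 − -4883.629999·-17.536) / 7649.496312 = -40.276628
|P − Q| = √((-43.855197 − 32.457)² + (-40.276628 − 27.573)²) = 102.113287

102.113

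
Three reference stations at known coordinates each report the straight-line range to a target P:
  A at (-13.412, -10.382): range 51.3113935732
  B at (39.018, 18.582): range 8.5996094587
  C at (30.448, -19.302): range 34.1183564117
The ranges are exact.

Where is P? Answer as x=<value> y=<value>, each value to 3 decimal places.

eq1: (x + 13.412)² + (y + 10.382)² = 51.3113935732²
eq2: (x − 39.018)² + (y − 18.582)² = 8.5996094587²
eq3: (x − 30.448)² + (y + 19.302)² = 34.1183564117²
eq2−eq1, eq2−eq3 (x²,y² cancel):
  -104.860·x − 57.928·y = -4138.933208
  -17.140·x − 75.768·y = -1658.156101
det = -104.860·-75.768 − -57.928·-17.140 = 6952.146560
x = (-4138.933208·-75.768 − -57.928·-1658.156101) / 6952.146560 = 31.291778
y = (-104.860·-1658.156101 − -4138.933208·-17.140) / 6952.146560 = 14.805921

x=31.292 y=14.806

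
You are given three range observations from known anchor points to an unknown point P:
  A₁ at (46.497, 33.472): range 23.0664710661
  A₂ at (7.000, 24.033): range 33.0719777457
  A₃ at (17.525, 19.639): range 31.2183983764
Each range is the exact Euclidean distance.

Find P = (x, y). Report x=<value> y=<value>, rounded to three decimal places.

x=29.109 y=48.629

eq1: (x − 46.497)² + (y − 33.472)² = 23.0664710661²
eq2: (x − 7.000)² + (y − 24.033)² = 33.0719777457²
eq3: (x − 17.525)² + (y − 19.639)² = 31.2183983764²
eq2−eq1, eq2−eq3 (x²,y² cancel):
  78.994·x + 18.878·y = 3217.454329
  21.050·x − 8.788·y = 185.398172
det = 78.994·-8.788 − 18.878·21.050 = -1091.581172
x = (3217.454329·-8.788 − 18.878·185.398172) / -1091.581172 = 29.109091
y = (78.994·185.398172 − 3217.454329·21.050) / -1091.581172 = 48.628606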